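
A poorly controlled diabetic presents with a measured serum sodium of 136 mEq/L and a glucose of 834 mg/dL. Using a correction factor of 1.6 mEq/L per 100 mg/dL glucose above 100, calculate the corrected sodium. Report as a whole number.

Corrected Na = measured Na + 1.6 · (glucose − 100)/100
= 136 + 1.6 · (834 − 100)/100
= 136 + 11.7
= 147.7 mEq/L

148 mEq/L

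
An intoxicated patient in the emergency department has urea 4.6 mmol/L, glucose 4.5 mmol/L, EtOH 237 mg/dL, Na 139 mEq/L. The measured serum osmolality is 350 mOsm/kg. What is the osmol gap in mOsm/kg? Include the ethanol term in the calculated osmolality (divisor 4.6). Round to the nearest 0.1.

Calculated osmolality = 2·Na + glucose + urea + ethanol/4.6
= 2·139 + 4.5 + 4.6 + 237/4.6
= 278 + 4.50 + 4.60 + 51.52
= 338.62 mOsm/kg ≈ 338.6 mOsm/kg
Osmolar gap = measured − calculated = 350 − 338.6 = 11.4 mOsm/kg

11.4 mOsm/kg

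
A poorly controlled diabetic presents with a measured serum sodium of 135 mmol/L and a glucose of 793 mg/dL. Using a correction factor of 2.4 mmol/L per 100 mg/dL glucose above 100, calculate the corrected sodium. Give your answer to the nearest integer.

152 mmol/L

Corrected Na = measured Na + 2.4 · (glucose − 100)/100
= 135 + 2.4 · (793 − 100)/100
= 135 + 16.6
= 151.6 mmol/L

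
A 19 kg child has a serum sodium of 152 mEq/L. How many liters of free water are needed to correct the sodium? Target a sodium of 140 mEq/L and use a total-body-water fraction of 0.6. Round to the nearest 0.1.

TBW = 0.6 · 19 = 11.4 L
Free water deficit = TBW · (Na/140 − 1)
= 11.4 · (152/140 − 1)
= 11.4 · 0.0857
= 0.98 L

1.0 L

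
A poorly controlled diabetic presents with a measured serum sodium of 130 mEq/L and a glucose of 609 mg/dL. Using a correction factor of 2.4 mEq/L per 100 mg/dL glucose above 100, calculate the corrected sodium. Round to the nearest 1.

142 mEq/L

Corrected Na = measured Na + 2.4 · (glucose − 100)/100
= 130 + 2.4 · (609 − 100)/100
= 130 + 12.2
= 142.2 mEq/L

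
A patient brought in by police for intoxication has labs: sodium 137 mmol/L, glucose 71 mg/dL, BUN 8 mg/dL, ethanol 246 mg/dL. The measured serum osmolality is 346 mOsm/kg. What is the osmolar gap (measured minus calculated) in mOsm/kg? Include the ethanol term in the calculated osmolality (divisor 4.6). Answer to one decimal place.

11.7 mOsm/kg

Calculated osmolality = 2·Na + glucose/18 + BUN/2.8 + ethanol/4.6
= 2·137 + 71/18 + 8/2.8 + 246/4.6
= 274 + 3.94 + 2.86 + 53.48
= 334.28 mOsm/kg ≈ 334.3 mOsm/kg
Osmolar gap = measured − calculated = 346 − 334.3 = 11.7 mOsm/kg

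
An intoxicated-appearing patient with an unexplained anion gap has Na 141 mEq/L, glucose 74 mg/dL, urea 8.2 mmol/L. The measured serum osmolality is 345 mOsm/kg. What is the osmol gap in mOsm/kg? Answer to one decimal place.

50.7 mOsm/kg

Calculated osmolality = 2·Na + glucose/18 + urea
= 2·141 + 74/18 + 8.2
= 282 + 4.11 + 8.20
= 294.31 mOsm/kg ≈ 294.3 mOsm/kg
Osmolar gap = measured − calculated = 345 − 294.3 = 50.7 mOsm/kg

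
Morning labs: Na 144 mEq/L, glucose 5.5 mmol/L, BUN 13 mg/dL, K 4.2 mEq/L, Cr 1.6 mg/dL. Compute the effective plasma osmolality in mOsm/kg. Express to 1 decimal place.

Effective osmolality excludes urea (freely permeant across cell membranes):
2·Na + glucose
= 2·144 + 5.5
= 288 + 5.5
= 293.5 mOsm/kg

293.5 mOsm/kg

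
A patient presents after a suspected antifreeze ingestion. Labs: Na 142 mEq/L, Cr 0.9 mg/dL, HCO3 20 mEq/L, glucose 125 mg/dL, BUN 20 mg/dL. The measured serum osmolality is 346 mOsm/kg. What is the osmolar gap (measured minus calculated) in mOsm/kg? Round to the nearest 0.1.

47.9 mOsm/kg

Calculated osmolality = 2·Na + glucose/18 + BUN/2.8
= 2·142 + 125/18 + 20/2.8
= 284 + 6.94 + 7.14
= 298.08 mOsm/kg ≈ 298.1 mOsm/kg
Osmolar gap = measured − calculated = 346 − 298.1 = 47.9 mOsm/kg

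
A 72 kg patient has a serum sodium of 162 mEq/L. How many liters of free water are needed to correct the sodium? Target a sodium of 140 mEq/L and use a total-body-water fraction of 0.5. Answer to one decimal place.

5.7 L

TBW = 0.5 · 72 = 36 L
Free water deficit = TBW · (Na/140 − 1)
= 36 · (162/140 − 1)
= 36 · 0.1571
= 5.66 L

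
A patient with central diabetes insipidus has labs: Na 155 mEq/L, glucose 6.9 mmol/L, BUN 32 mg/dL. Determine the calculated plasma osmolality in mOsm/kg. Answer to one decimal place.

Calculated osmolality = 2·Na + glucose + BUN/2.8
= 2·155 + 6.9 + 32/2.8
= 310 + 6.90 + 11.43
= 328.33 mOsm/kg

328.3 mOsm/kg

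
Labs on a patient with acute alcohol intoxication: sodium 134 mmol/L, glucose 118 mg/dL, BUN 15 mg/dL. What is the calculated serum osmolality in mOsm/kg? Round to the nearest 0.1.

Calculated osmolality = 2·Na + glucose/18 + BUN/2.8
= 2·134 + 118/18 + 15/2.8
= 268 + 6.56 + 5.36
= 279.92 mOsm/kg

279.9 mOsm/kg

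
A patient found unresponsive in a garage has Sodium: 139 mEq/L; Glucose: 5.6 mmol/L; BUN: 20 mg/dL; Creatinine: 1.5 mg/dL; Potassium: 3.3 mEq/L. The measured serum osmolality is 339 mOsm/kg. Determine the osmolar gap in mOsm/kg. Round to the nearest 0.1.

Calculated osmolality = 2·Na + glucose + BUN/2.8
= 2·139 + 5.6 + 20/2.8
= 278 + 5.60 + 7.14
= 290.74 mOsm/kg ≈ 290.7 mOsm/kg
Osmolar gap = measured − calculated = 339 − 290.7 = 48.3 mOsm/kg

48.3 mOsm/kg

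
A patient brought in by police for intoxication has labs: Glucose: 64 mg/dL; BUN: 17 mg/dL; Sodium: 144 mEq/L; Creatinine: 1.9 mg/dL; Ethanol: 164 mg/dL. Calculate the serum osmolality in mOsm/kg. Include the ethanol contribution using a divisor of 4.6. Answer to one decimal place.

Calculated osmolality = 2·Na + glucose/18 + BUN/2.8 + ethanol/4.6
= 2·144 + 64/18 + 17/2.8 + 164/4.6
= 288 + 3.56 + 6.07 + 35.65
= 333.28 mOsm/kg

333.3 mOsm/kg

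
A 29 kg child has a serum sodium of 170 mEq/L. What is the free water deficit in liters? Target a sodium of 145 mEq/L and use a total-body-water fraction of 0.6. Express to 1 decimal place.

3.0 L

TBW = 0.6 · 29 = 17.4 L
Free water deficit = TBW · (Na/145 − 1)
= 17.4 · (170/145 − 1)
= 17.4 · 0.1724
= 3 L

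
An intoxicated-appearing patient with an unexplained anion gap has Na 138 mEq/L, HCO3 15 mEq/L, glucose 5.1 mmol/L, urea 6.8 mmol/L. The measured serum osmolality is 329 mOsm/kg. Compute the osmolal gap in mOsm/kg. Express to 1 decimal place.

Calculated osmolality = 2·Na + glucose + urea
= 2·138 + 5.1 + 6.8
= 276 + 5.10 + 6.80
= 287.9 mOsm/kg ≈ 287.9 mOsm/kg
Osmolar gap = measured − calculated = 329 − 287.9 = 41.1 mOsm/kg

41.1 mOsm/kg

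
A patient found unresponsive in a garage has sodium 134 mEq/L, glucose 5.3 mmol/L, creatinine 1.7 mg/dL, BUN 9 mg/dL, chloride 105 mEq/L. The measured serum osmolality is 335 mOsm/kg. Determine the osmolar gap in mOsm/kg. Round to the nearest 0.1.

58.5 mOsm/kg

Calculated osmolality = 2·Na + glucose + BUN/2.8
= 2·134 + 5.3 + 9/2.8
= 268 + 5.30 + 3.21
= 276.51 mOsm/kg ≈ 276.5 mOsm/kg
Osmolar gap = measured − calculated = 335 − 276.5 = 58.5 mOsm/kg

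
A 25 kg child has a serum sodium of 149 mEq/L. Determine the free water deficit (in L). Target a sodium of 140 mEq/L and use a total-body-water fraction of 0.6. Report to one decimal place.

TBW = 0.6 · 25 = 15 L
Free water deficit = TBW · (Na/140 − 1)
= 15 · (149/140 − 1)
= 15 · 0.0643
= 0.96 L

1.0 L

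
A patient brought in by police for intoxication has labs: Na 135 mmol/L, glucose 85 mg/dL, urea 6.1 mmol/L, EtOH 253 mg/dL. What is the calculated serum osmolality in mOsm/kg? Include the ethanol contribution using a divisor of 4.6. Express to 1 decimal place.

335.8 mOsm/kg

Calculated osmolality = 2·Na + glucose/18 + urea + ethanol/4.6
= 2·135 + 85/18 + 6.1 + 253/4.6
= 270 + 4.72 + 6.10 + 55
= 335.82 mOsm/kg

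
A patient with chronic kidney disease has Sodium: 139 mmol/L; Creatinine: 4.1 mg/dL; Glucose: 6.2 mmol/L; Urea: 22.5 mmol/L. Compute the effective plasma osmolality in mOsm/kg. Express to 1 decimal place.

284.2 mOsm/kg

Effective osmolality excludes urea (freely permeant across cell membranes):
2·Na + glucose
= 2·139 + 6.2
= 278 + 6.2
= 284.2 mOsm/kg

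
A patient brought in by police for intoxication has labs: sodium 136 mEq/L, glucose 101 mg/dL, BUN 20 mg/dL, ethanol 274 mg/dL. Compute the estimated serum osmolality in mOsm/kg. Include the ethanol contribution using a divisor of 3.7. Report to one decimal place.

358.8 mOsm/kg

Calculated osmolality = 2·Na + glucose/18 + BUN/2.8 + ethanol/3.7
= 2·136 + 101/18 + 20/2.8 + 274/3.7
= 272 + 5.61 + 7.14 + 74.05
= 358.8 mOsm/kg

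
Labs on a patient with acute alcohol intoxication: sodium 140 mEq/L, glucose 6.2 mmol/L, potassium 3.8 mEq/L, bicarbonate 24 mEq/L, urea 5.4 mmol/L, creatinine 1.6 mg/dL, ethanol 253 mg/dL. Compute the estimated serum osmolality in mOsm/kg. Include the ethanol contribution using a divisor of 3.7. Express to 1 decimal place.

Calculated osmolality = 2·Na + glucose + urea + ethanol/3.7
= 2·140 + 6.2 + 5.4 + 253/3.7
= 280 + 6.20 + 5.40 + 68.38
= 359.98 mOsm/kg

360.0 mOsm/kg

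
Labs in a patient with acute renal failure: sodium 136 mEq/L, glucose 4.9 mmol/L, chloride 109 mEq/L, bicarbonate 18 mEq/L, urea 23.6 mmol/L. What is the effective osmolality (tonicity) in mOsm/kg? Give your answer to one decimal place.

276.9 mOsm/kg

Effective osmolality excludes urea (freely permeant across cell membranes):
2·Na + glucose
= 2·136 + 4.9
= 272 + 4.9
= 276.9 mOsm/kg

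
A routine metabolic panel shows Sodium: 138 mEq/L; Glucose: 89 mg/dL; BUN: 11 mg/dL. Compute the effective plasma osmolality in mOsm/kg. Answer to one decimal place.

280.9 mOsm/kg

Effective osmolality excludes urea (freely permeant across cell membranes):
2·Na + glucose/18
= 2·138 + 89/18
= 276 + 4.94
= 280.94 mOsm/kg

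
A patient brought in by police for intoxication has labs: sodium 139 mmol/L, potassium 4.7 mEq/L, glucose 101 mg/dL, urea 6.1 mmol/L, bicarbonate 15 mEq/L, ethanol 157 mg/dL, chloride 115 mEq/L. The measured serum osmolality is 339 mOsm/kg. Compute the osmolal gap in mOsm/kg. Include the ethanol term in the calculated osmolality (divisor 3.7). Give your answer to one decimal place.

6.9 mOsm/kg

Calculated osmolality = 2·Na + glucose/18 + urea + ethanol/3.7
= 2·139 + 101/18 + 6.1 + 157/3.7
= 278 + 5.61 + 6.10 + 42.43
= 332.14 mOsm/kg ≈ 332.1 mOsm/kg
Osmolar gap = measured − calculated = 339 − 332.1 = 6.9 mOsm/kg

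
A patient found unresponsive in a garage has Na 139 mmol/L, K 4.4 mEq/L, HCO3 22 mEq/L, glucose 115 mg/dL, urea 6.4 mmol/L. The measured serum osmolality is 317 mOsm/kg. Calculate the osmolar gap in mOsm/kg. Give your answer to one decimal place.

Calculated osmolality = 2·Na + glucose/18 + urea
= 2·139 + 115/18 + 6.4
= 278 + 6.39 + 6.40
= 290.79 mOsm/kg ≈ 290.8 mOsm/kg
Osmolar gap = measured − calculated = 317 − 290.8 = 26.2 mOsm/kg

26.2 mOsm/kg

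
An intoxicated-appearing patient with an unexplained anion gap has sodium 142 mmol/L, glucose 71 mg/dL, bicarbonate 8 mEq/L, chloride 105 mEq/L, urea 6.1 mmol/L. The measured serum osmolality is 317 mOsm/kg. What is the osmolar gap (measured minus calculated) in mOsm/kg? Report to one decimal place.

23.0 mOsm/kg

Calculated osmolality = 2·Na + glucose/18 + urea
= 2·142 + 71/18 + 6.1
= 284 + 3.94 + 6.10
= 294.04 mOsm/kg ≈ 294.0 mOsm/kg
Osmolar gap = measured − calculated = 317 − 294.0 = 23.0 mOsm/kg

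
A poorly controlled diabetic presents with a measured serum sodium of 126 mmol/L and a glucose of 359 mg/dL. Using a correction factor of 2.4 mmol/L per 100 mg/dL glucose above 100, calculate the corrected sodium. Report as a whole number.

Corrected Na = measured Na + 2.4 · (glucose − 100)/100
= 126 + 2.4 · (359 − 100)/100
= 126 + 6.2
= 132.2 mmol/L

132 mmol/L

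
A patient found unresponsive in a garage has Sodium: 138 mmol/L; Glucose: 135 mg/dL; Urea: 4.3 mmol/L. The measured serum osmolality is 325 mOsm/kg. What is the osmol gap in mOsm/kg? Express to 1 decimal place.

Calculated osmolality = 2·Na + glucose/18 + urea
= 2·138 + 135/18 + 4.3
= 276 + 7.50 + 4.30
= 287.8 mOsm/kg ≈ 287.8 mOsm/kg
Osmolar gap = measured − calculated = 325 − 287.8 = 37.2 mOsm/kg

37.2 mOsm/kg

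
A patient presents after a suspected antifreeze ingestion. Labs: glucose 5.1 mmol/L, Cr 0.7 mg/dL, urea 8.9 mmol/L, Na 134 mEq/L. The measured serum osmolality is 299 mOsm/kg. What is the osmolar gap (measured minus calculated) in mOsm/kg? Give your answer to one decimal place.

17.0 mOsm/kg

Calculated osmolality = 2·Na + glucose + urea
= 2·134 + 5.1 + 8.9
= 268 + 5.10 + 8.90
= 282 mOsm/kg ≈ 282.0 mOsm/kg
Osmolar gap = measured − calculated = 299 − 282.0 = 17.0 mOsm/kg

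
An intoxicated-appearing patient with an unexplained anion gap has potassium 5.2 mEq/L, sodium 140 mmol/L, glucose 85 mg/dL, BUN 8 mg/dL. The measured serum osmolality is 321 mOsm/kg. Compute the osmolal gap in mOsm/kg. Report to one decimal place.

Calculated osmolality = 2·Na + glucose/18 + BUN/2.8
= 2·140 + 85/18 + 8/2.8
= 280 + 4.72 + 2.86
= 287.58 mOsm/kg ≈ 287.6 mOsm/kg
Osmolar gap = measured − calculated = 321 − 287.6 = 33.4 mOsm/kg

33.4 mOsm/kg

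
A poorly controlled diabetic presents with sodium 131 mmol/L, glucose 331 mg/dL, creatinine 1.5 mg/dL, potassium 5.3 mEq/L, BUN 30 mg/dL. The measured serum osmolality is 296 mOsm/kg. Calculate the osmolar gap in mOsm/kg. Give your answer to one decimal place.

4.9 mOsm/kg

Calculated osmolality = 2·Na + glucose/18 + BUN/2.8
= 2·131 + 331/18 + 30/2.8
= 262 + 18.39 + 10.71
= 291.1 mOsm/kg ≈ 291.1 mOsm/kg
Osmolar gap = measured − calculated = 296 − 291.1 = 4.9 mOsm/kg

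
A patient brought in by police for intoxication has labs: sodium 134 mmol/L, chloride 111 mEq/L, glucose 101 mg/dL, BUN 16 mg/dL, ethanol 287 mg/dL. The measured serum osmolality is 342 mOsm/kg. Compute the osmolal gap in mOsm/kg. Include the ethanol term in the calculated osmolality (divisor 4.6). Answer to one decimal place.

Calculated osmolality = 2·Na + glucose/18 + BUN/2.8 + ethanol/4.6
= 2·134 + 101/18 + 16/2.8 + 287/4.6
= 268 + 5.61 + 5.71 + 62.39
= 341.71 mOsm/kg ≈ 341.7 mOsm/kg
Osmolar gap = measured − calculated = 342 − 341.7 = 0.3 mOsm/kg

0.3 mOsm/kg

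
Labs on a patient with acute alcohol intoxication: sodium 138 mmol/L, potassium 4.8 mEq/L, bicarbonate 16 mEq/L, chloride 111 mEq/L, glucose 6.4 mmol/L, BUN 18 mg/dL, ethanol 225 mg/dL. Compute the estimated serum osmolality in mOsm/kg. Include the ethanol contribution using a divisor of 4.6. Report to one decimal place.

Calculated osmolality = 2·Na + glucose + BUN/2.8 + ethanol/4.6
= 2·138 + 6.4 + 18/2.8 + 225/4.6
= 276 + 6.40 + 6.43 + 48.91
= 337.74 mOsm/kg

337.7 mOsm/kg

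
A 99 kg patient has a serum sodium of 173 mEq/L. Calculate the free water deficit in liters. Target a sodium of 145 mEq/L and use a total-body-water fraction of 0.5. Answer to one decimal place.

TBW = 0.5 · 99 = 49.5 L
Free water deficit = TBW · (Na/145 − 1)
= 49.5 · (173/145 − 1)
= 49.5 · 0.1931
= 9.56 L

9.6 L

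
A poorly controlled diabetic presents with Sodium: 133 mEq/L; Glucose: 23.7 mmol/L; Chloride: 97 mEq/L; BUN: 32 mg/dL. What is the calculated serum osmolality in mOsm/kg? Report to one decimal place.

Calculated osmolality = 2·Na + glucose + BUN/2.8
= 2·133 + 23.7 + 32/2.8
= 266 + 23.70 + 11.43
= 301.13 mOsm/kg

301.1 mOsm/kg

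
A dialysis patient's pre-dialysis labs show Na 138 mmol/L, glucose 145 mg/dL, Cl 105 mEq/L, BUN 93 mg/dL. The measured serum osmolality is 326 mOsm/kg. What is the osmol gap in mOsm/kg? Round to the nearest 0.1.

8.7 mOsm/kg

Calculated osmolality = 2·Na + glucose/18 + BUN/2.8
= 2·138 + 145/18 + 93/2.8
= 276 + 8.06 + 33.21
= 317.27 mOsm/kg ≈ 317.3 mOsm/kg
Osmolar gap = measured − calculated = 326 − 317.3 = 8.7 mOsm/kg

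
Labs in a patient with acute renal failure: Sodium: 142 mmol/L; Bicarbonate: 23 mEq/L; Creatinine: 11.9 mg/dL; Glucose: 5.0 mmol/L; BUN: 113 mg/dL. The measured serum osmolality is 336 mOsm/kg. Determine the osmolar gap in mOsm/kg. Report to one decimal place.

Calculated osmolality = 2·Na + glucose + BUN/2.8
= 2·142 + 5 + 113/2.8
= 284 + 5 + 40.36
= 329.36 mOsm/kg ≈ 329.4 mOsm/kg
Osmolar gap = measured − calculated = 336 − 329.4 = 6.6 mOsm/kg

6.6 mOsm/kg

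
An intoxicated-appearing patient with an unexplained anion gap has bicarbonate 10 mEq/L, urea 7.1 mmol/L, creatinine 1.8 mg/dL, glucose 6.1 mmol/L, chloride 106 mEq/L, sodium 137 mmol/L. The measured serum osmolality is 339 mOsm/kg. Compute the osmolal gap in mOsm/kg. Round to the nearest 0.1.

51.8 mOsm/kg

Calculated osmolality = 2·Na + glucose + urea
= 2·137 + 6.1 + 7.1
= 274 + 6.10 + 7.10
= 287.2 mOsm/kg ≈ 287.2 mOsm/kg
Osmolar gap = measured − calculated = 339 − 287.2 = 51.8 mOsm/kg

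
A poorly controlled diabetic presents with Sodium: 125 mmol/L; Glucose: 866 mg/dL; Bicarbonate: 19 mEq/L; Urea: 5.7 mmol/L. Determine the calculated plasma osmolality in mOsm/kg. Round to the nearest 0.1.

Calculated osmolality = 2·Na + glucose/18 + urea
= 2·125 + 866/18 + 5.7
= 250 + 48.11 + 5.70
= 303.81 mOsm/kg

303.8 mOsm/kg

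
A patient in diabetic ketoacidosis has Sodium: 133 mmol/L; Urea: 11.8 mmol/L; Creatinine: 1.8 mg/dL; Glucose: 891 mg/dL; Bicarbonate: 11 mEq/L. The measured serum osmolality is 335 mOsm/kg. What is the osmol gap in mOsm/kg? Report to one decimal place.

7.7 mOsm/kg

Calculated osmolality = 2·Na + glucose/18 + urea
= 2·133 + 891/18 + 11.8
= 266 + 49.50 + 11.80
= 327.3 mOsm/kg ≈ 327.3 mOsm/kg
Osmolar gap = measured − calculated = 335 − 327.3 = 7.7 mOsm/kg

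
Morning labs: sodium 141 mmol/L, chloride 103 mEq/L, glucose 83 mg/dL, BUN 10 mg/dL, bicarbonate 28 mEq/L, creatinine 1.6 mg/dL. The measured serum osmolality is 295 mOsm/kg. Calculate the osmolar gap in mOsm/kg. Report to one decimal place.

4.8 mOsm/kg

Calculated osmolality = 2·Na + glucose/18 + BUN/2.8
= 2·141 + 83/18 + 10/2.8
= 282 + 4.61 + 3.57
= 290.18 mOsm/kg ≈ 290.2 mOsm/kg
Osmolar gap = measured − calculated = 295 − 290.2 = 4.8 mOsm/kg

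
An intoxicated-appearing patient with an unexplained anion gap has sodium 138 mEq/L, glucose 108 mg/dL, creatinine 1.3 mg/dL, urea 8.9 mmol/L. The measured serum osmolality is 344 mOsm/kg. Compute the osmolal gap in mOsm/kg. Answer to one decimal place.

Calculated osmolality = 2·Na + glucose/18 + urea
= 2·138 + 108/18 + 8.9
= 276 + 6 + 8.90
= 290.9 mOsm/kg ≈ 290.9 mOsm/kg
Osmolar gap = measured − calculated = 344 − 290.9 = 53.1 mOsm/kg

53.1 mOsm/kg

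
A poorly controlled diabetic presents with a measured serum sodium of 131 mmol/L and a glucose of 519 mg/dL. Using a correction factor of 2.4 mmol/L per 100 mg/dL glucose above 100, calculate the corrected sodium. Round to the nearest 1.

Corrected Na = measured Na + 2.4 · (glucose − 100)/100
= 131 + 2.4 · (519 − 100)/100
= 131 + 10.1
= 141.1 mmol/L

141 mmol/L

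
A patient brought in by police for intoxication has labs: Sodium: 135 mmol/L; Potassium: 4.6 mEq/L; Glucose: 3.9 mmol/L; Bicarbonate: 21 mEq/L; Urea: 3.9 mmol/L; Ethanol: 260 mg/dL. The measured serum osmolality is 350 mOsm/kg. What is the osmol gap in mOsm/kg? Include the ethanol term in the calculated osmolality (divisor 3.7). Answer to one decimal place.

Calculated osmolality = 2·Na + glucose + urea + ethanol/3.7
= 2·135 + 3.9 + 3.9 + 260/3.7
= 270 + 3.90 + 3.90 + 70.27
= 348.07 mOsm/kg ≈ 348.1 mOsm/kg
Osmolar gap = measured − calculated = 350 − 348.1 = 1.9 mOsm/kg

1.9 mOsm/kg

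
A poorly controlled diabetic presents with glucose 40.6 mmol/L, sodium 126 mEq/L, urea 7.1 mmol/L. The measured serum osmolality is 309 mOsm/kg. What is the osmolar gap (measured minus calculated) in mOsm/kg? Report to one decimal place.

9.3 mOsm/kg

Calculated osmolality = 2·Na + glucose + urea
= 2·126 + 40.6 + 7.1
= 252 + 40.60 + 7.10
= 299.7 mOsm/kg ≈ 299.7 mOsm/kg
Osmolar gap = measured − calculated = 309 − 299.7 = 9.3 mOsm/kg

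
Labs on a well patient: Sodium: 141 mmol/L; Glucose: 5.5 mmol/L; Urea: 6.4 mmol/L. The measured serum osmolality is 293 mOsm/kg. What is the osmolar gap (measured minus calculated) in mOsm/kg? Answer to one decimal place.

Calculated osmolality = 2·Na + glucose + urea
= 2·141 + 5.5 + 6.4
= 282 + 5.50 + 6.40
= 293.9 mOsm/kg ≈ 293.9 mOsm/kg
Osmolar gap = measured − calculated = 293 − 293.9 = -0.9 mOsm/kg

-0.9 mOsm/kg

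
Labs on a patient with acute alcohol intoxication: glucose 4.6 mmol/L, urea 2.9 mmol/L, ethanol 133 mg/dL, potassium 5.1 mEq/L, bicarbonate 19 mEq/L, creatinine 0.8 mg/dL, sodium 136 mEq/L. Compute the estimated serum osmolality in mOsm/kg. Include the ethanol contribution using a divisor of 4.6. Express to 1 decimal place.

308.4 mOsm/kg

Calculated osmolality = 2·Na + glucose + urea + ethanol/4.6
= 2·136 + 4.6 + 2.9 + 133/4.6
= 272 + 4.60 + 2.90 + 28.91
= 308.41 mOsm/kg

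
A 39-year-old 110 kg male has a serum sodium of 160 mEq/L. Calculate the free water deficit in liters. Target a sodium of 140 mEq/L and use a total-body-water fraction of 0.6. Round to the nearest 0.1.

TBW = 0.6 · 110 = 66 L
Free water deficit = TBW · (Na/140 − 1)
= 66 · (160/140 − 1)
= 66 · 0.1429
= 9.43 L

9.4 L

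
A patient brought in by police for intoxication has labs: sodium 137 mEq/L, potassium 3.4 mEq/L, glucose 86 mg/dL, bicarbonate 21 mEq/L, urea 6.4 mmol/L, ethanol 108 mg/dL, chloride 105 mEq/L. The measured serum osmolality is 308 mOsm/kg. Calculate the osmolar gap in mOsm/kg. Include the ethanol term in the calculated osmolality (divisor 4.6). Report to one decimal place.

Calculated osmolality = 2·Na + glucose/18 + urea + ethanol/4.6
= 2·137 + 86/18 + 6.4 + 108/4.6
= 274 + 4.78 + 6.40 + 23.48
= 308.66 mOsm/kg ≈ 308.7 mOsm/kg
Osmolar gap = measured − calculated = 308 − 308.7 = -0.7 mOsm/kg

-0.7 mOsm/kg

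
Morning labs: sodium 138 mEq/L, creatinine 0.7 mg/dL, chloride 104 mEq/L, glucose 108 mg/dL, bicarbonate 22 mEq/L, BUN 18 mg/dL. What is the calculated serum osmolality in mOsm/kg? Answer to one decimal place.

288.4 mOsm/kg

Calculated osmolality = 2·Na + glucose/18 + BUN/2.8
= 2·138 + 108/18 + 18/2.8
= 276 + 6 + 6.43
= 288.43 mOsm/kg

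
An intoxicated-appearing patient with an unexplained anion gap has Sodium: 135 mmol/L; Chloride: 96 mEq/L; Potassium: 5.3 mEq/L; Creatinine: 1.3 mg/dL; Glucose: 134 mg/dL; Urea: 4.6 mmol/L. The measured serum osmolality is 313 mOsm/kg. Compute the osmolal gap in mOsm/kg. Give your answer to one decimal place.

Calculated osmolality = 2·Na + glucose/18 + urea
= 2·135 + 134/18 + 4.6
= 270 + 7.44 + 4.60
= 282.04 mOsm/kg ≈ 282.0 mOsm/kg
Osmolar gap = measured − calculated = 313 − 282.0 = 31.0 mOsm/kg

31.0 mOsm/kg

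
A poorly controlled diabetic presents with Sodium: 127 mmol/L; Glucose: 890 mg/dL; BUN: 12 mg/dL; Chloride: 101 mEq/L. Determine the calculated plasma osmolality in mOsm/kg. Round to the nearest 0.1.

307.7 mOsm/kg

Calculated osmolality = 2·Na + glucose/18 + BUN/2.8
= 2·127 + 890/18 + 12/2.8
= 254 + 49.44 + 4.29
= 307.73 mOsm/kg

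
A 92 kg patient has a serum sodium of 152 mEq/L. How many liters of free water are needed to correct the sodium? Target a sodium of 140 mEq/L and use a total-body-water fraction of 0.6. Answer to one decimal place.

TBW = 0.6 · 92 = 55.2 L
Free water deficit = TBW · (Na/140 − 1)
= 55.2 · (152/140 − 1)
= 55.2 · 0.0857
= 4.73 L

4.7 L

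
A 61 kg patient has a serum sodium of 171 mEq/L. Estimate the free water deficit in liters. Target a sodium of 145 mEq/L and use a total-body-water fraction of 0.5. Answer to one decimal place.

TBW = 0.5 · 61 = 30.5 L
Free water deficit = TBW · (Na/145 − 1)
= 30.5 · (171/145 − 1)
= 30.5 · 0.1793
= 5.47 L

5.5 L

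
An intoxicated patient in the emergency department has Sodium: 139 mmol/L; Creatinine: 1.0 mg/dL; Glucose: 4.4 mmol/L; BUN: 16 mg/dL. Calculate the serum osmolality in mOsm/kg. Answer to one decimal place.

Calculated osmolality = 2·Na + glucose + BUN/2.8
= 2·139 + 4.4 + 16/2.8
= 278 + 4.40 + 5.71
= 288.11 mOsm/kg

288.1 mOsm/kg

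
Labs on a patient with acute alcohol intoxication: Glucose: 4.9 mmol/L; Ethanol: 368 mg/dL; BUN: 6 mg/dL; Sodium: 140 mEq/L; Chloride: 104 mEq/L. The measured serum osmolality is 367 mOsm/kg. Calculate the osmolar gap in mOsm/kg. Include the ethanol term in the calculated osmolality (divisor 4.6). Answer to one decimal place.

0.0 mOsm/kg

Calculated osmolality = 2·Na + glucose + BUN/2.8 + ethanol/4.6
= 2·140 + 4.9 + 6/2.8 + 368/4.6
= 280 + 4.90 + 2.14 + 80
= 367.04 mOsm/kg ≈ 367.0 mOsm/kg
Osmolar gap = measured − calculated = 367 − 367.0 = 0.0 mOsm/kg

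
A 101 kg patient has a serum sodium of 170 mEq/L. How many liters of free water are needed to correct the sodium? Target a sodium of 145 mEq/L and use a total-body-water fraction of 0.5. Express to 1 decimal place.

8.7 L

TBW = 0.5 · 101 = 50.5 L
Free water deficit = TBW · (Na/145 − 1)
= 50.5 · (170/145 − 1)
= 50.5 · 0.1724
= 8.71 L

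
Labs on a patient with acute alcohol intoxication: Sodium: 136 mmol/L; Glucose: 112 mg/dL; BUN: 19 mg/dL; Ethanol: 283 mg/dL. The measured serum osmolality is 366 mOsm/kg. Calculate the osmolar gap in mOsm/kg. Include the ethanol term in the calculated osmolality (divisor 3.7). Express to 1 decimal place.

4.5 mOsm/kg

Calculated osmolality = 2·Na + glucose/18 + BUN/2.8 + ethanol/3.7
= 2·136 + 112/18 + 19/2.8 + 283/3.7
= 272 + 6.22 + 6.79 + 76.49
= 361.5 mOsm/kg ≈ 361.5 mOsm/kg
Osmolar gap = measured − calculated = 366 − 361.5 = 4.5 mOsm/kg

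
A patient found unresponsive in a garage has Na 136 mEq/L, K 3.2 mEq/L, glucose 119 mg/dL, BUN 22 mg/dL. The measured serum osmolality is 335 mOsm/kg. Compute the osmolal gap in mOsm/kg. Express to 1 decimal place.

Calculated osmolality = 2·Na + glucose/18 + BUN/2.8
= 2·136 + 119/18 + 22/2.8
= 272 + 6.61 + 7.86
= 286.47 mOsm/kg ≈ 286.5 mOsm/kg
Osmolar gap = measured − calculated = 335 − 286.5 = 48.5 mOsm/kg

48.5 mOsm/kg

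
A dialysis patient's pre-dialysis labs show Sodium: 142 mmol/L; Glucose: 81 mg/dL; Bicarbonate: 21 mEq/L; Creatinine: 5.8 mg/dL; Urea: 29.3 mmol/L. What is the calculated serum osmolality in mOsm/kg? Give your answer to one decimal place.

Calculated osmolality = 2·Na + glucose/18 + urea
= 2·142 + 81/18 + 29.3
= 284 + 4.50 + 29.30
= 317.8 mOsm/kg

317.8 mOsm/kg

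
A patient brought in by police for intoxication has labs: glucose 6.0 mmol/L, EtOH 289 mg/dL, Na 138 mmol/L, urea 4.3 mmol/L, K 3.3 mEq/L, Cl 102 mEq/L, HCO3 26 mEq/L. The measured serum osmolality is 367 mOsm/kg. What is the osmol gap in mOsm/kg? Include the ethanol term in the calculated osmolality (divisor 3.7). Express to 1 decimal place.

Calculated osmolality = 2·Na + glucose + urea + ethanol/3.7
= 2·138 + 6 + 4.3 + 289/3.7
= 276 + 6 + 4.30 + 78.11
= 364.41 mOsm/kg ≈ 364.4 mOsm/kg
Osmolar gap = measured − calculated = 367 − 364.4 = 2.6 mOsm/kg

2.6 mOsm/kg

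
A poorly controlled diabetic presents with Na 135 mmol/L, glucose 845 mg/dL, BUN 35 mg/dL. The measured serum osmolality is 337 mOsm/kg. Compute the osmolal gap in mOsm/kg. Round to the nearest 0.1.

Calculated osmolality = 2·Na + glucose/18 + BUN/2.8
= 2·135 + 845/18 + 35/2.8
= 270 + 46.94 + 12.50
= 329.44 mOsm/kg ≈ 329.4 mOsm/kg
Osmolar gap = measured − calculated = 337 − 329.4 = 7.6 mOsm/kg

7.6 mOsm/kg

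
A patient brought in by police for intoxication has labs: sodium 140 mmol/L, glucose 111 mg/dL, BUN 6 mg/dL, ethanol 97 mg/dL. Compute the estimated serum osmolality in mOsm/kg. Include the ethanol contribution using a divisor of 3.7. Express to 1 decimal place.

314.5 mOsm/kg

Calculated osmolality = 2·Na + glucose/18 + BUN/2.8 + ethanol/3.7
= 2·140 + 111/18 + 6/2.8 + 97/3.7
= 280 + 6.17 + 2.14 + 26.22
= 314.53 mOsm/kg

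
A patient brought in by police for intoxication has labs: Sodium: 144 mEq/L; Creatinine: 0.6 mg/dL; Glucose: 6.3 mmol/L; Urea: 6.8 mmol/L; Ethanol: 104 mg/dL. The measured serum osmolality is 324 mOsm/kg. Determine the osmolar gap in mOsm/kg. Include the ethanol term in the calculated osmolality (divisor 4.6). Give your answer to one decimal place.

0.3 mOsm/kg

Calculated osmolality = 2·Na + glucose + urea + ethanol/4.6
= 2·144 + 6.3 + 6.8 + 104/4.6
= 288 + 6.30 + 6.80 + 22.61
= 323.71 mOsm/kg ≈ 323.7 mOsm/kg
Osmolar gap = measured − calculated = 324 − 323.7 = 0.3 mOsm/kg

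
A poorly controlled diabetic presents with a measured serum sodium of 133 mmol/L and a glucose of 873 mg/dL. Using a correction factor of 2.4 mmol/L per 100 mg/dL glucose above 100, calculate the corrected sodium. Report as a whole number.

Corrected Na = measured Na + 2.4 · (glucose − 100)/100
= 133 + 2.4 · (873 − 100)/100
= 133 + 18.6
= 151.6 mmol/L

152 mmol/L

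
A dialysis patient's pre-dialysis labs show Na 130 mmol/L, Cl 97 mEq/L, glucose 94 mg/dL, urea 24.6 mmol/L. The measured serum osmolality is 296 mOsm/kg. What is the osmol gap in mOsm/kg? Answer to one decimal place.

6.2 mOsm/kg

Calculated osmolality = 2·Na + glucose/18 + urea
= 2·130 + 94/18 + 24.6
= 260 + 5.22 + 24.60
= 289.82 mOsm/kg ≈ 289.8 mOsm/kg
Osmolar gap = measured − calculated = 296 − 289.8 = 6.2 mOsm/kg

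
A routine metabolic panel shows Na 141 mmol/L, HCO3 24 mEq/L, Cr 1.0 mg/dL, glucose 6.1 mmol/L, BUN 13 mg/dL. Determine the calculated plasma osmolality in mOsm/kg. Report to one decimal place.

Calculated osmolality = 2·Na + glucose + BUN/2.8
= 2·141 + 6.1 + 13/2.8
= 282 + 6.10 + 4.64
= 292.74 mOsm/kg

292.7 mOsm/kg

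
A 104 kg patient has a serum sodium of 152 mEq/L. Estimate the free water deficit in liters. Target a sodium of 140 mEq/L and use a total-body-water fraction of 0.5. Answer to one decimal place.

4.5 L

TBW = 0.5 · 104 = 52 L
Free water deficit = TBW · (Na/140 − 1)
= 52 · (152/140 − 1)
= 52 · 0.0857
= 4.46 L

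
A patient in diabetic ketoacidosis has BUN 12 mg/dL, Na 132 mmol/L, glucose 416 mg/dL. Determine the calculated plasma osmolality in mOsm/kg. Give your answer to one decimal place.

291.4 mOsm/kg

Calculated osmolality = 2·Na + glucose/18 + BUN/2.8
= 2·132 + 416/18 + 12/2.8
= 264 + 23.11 + 4.29
= 291.4 mOsm/kg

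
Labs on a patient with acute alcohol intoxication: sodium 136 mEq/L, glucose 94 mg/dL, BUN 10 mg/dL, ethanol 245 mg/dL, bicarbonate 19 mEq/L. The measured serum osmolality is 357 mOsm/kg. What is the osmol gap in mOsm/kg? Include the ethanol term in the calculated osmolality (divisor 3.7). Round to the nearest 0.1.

Calculated osmolality = 2·Na + glucose/18 + BUN/2.8 + ethanol/3.7
= 2·136 + 94/18 + 10/2.8 + 245/3.7
= 272 + 5.22 + 3.57 + 66.22
= 347.01 mOsm/kg ≈ 347.0 mOsm/kg
Osmolar gap = measured − calculated = 357 − 347.0 = 10.0 mOsm/kg

10.0 mOsm/kg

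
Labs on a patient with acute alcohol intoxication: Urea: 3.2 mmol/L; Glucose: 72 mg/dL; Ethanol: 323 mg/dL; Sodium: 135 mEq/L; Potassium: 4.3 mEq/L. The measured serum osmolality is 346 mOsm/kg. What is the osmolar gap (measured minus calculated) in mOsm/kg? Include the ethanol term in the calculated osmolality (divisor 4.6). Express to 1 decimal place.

-1.4 mOsm/kg

Calculated osmolality = 2·Na + glucose/18 + urea + ethanol/4.6
= 2·135 + 72/18 + 3.2 + 323/4.6
= 270 + 4 + 3.20 + 70.22
= 347.42 mOsm/kg ≈ 347.4 mOsm/kg
Osmolar gap = measured − calculated = 346 − 347.4 = -1.4 mOsm/kg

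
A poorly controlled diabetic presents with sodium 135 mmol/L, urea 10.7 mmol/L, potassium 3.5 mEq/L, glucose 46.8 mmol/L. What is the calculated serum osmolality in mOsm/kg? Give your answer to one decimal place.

327.5 mOsm/kg

Calculated osmolality = 2·Na + glucose + urea
= 2·135 + 46.8 + 10.7
= 270 + 46.80 + 10.70
= 327.5 mOsm/kg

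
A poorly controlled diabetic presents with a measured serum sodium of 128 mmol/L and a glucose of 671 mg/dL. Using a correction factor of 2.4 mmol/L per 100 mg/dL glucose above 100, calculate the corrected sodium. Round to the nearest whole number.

142 mmol/L

Corrected Na = measured Na + 2.4 · (glucose − 100)/100
= 128 + 2.4 · (671 − 100)/100
= 128 + 13.7
= 141.7 mmol/L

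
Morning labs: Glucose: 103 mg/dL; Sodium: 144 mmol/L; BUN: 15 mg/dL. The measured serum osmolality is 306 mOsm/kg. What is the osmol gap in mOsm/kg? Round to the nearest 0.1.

Calculated osmolality = 2·Na + glucose/18 + BUN/2.8
= 2·144 + 103/18 + 15/2.8
= 288 + 5.72 + 5.36
= 299.08 mOsm/kg ≈ 299.1 mOsm/kg
Osmolar gap = measured − calculated = 306 − 299.1 = 6.9 mOsm/kg

6.9 mOsm/kg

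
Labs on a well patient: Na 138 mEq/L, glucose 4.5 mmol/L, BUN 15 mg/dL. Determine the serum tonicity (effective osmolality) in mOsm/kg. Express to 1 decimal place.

Effective osmolality excludes urea (freely permeant across cell membranes):
2·Na + glucose
= 2·138 + 4.5
= 276 + 4.5
= 280.5 mOsm/kg

280.5 mOsm/kg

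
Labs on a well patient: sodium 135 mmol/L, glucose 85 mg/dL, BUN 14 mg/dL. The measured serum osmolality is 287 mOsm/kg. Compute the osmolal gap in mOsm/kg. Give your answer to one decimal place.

Calculated osmolality = 2·Na + glucose/18 + BUN/2.8
= 2·135 + 85/18 + 14/2.8
= 270 + 4.72 + 5
= 279.72 mOsm/kg ≈ 279.7 mOsm/kg
Osmolar gap = measured − calculated = 287 − 279.7 = 7.3 mOsm/kg

7.3 mOsm/kg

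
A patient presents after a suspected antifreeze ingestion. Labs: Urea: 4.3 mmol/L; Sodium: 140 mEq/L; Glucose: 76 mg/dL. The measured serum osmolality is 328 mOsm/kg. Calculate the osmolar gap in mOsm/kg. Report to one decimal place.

39.5 mOsm/kg

Calculated osmolality = 2·Na + glucose/18 + urea
= 2·140 + 76/18 + 4.3
= 280 + 4.22 + 4.30
= 288.52 mOsm/kg ≈ 288.5 mOsm/kg
Osmolar gap = measured − calculated = 328 − 288.5 = 39.5 mOsm/kg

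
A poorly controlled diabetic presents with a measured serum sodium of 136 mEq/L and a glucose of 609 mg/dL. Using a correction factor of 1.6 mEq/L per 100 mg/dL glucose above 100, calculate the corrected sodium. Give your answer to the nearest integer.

Corrected Na = measured Na + 1.6 · (glucose − 100)/100
= 136 + 1.6 · (609 − 100)/100
= 136 + 8.1
= 144.1 mEq/L

144 mEq/L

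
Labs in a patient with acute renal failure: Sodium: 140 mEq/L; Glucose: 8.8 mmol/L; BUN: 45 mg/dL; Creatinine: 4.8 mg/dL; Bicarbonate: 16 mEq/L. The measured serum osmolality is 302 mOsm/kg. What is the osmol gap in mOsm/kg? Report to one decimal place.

-2.9 mOsm/kg

Calculated osmolality = 2·Na + glucose + BUN/2.8
= 2·140 + 8.8 + 45/2.8
= 280 + 8.80 + 16.07
= 304.87 mOsm/kg ≈ 304.9 mOsm/kg
Osmolar gap = measured − calculated = 302 − 304.9 = -2.9 mOsm/kg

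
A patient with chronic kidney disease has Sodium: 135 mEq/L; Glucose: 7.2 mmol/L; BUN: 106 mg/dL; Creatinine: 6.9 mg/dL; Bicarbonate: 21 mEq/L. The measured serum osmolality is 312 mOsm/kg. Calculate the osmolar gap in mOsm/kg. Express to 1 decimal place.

-3.1 mOsm/kg

Calculated osmolality = 2·Na + glucose + BUN/2.8
= 2·135 + 7.2 + 106/2.8
= 270 + 7.20 + 37.86
= 315.06 mOsm/kg ≈ 315.1 mOsm/kg
Osmolar gap = measured − calculated = 312 − 315.1 = -3.1 mOsm/kg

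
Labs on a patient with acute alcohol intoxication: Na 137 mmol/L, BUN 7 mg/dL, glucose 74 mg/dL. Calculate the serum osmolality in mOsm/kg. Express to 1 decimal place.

Calculated osmolality = 2·Na + glucose/18 + BUN/2.8
= 2·137 + 74/18 + 7/2.8
= 274 + 4.11 + 2.50
= 280.61 mOsm/kg

280.6 mOsm/kg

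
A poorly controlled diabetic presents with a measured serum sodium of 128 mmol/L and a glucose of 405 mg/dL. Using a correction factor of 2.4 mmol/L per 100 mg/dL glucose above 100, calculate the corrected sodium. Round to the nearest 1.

Corrected Na = measured Na + 2.4 · (glucose − 100)/100
= 128 + 2.4 · (405 − 100)/100
= 128 + 7.3
= 135.3 mmol/L

135 mmol/L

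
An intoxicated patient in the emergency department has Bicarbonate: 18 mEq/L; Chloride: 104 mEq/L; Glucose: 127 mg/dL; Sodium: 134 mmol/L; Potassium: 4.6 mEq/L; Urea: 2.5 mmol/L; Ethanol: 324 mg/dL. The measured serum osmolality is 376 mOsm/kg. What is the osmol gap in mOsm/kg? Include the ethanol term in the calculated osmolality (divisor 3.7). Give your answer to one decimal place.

Calculated osmolality = 2·Na + glucose/18 + urea + ethanol/3.7
= 2·134 + 127/18 + 2.5 + 324/3.7
= 268 + 7.06 + 2.50 + 87.57
= 365.13 mOsm/kg ≈ 365.1 mOsm/kg
Osmolar gap = measured − calculated = 376 − 365.1 = 10.9 mOsm/kg

10.9 mOsm/kg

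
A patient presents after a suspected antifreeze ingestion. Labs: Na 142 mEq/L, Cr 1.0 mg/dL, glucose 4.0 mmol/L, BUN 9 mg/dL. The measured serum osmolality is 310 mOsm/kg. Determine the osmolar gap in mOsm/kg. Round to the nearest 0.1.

18.8 mOsm/kg

Calculated osmolality = 2·Na + glucose + BUN/2.8
= 2·142 + 4 + 9/2.8
= 284 + 4 + 3.21
= 291.21 mOsm/kg ≈ 291.2 mOsm/kg
Osmolar gap = measured − calculated = 310 − 291.2 = 18.8 mOsm/kg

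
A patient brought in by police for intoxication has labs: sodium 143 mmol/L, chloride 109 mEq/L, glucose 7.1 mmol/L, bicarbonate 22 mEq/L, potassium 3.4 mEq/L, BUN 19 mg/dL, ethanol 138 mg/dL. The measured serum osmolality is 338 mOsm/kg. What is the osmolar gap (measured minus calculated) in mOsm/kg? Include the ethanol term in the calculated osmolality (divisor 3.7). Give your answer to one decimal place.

0.8 mOsm/kg

Calculated osmolality = 2·Na + glucose + BUN/2.8 + ethanol/3.7
= 2·143 + 7.1 + 19/2.8 + 138/3.7
= 286 + 7.10 + 6.79 + 37.30
= 337.19 mOsm/kg ≈ 337.2 mOsm/kg
Osmolar gap = measured − calculated = 338 − 337.2 = 0.8 mOsm/kg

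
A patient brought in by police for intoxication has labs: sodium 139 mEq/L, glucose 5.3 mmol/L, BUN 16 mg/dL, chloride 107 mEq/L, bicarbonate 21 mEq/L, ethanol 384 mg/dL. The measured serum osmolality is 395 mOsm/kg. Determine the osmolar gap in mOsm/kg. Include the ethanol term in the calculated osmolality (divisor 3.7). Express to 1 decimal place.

Calculated osmolality = 2·Na + glucose + BUN/2.8 + ethanol/3.7
= 2·139 + 5.3 + 16/2.8 + 384/3.7
= 278 + 5.30 + 5.71 + 103.78
= 392.79 mOsm/kg ≈ 392.8 mOsm/kg
Osmolar gap = measured − calculated = 395 − 392.8 = 2.2 mOsm/kg

2.2 mOsm/kg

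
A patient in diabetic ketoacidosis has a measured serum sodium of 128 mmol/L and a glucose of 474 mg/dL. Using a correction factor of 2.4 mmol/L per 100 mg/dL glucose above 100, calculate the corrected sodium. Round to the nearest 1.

Corrected Na = measured Na + 2.4 · (glucose − 100)/100
= 128 + 2.4 · (474 − 100)/100
= 128 + 9
= 137 mmol/L

137 mmol/L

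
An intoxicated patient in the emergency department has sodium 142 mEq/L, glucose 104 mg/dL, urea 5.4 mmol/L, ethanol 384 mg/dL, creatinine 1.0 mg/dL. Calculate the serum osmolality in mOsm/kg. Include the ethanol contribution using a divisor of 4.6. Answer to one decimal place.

378.7 mOsm/kg

Calculated osmolality = 2·Na + glucose/18 + urea + ethanol/4.6
= 2·142 + 104/18 + 5.4 + 384/4.6
= 284 + 5.78 + 5.40 + 83.48
= 378.66 mOsm/kg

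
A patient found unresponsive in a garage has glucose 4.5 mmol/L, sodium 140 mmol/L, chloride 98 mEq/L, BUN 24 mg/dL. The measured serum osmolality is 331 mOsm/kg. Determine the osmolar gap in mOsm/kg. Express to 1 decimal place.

37.9 mOsm/kg

Calculated osmolality = 2·Na + glucose + BUN/2.8
= 2·140 + 4.5 + 24/2.8
= 280 + 4.50 + 8.57
= 293.07 mOsm/kg ≈ 293.1 mOsm/kg
Osmolar gap = measured − calculated = 331 − 293.1 = 37.9 mOsm/kg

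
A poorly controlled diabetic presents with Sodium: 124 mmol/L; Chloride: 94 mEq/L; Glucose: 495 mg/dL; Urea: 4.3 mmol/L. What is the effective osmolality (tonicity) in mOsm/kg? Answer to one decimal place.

Effective osmolality excludes urea (freely permeant across cell membranes):
2·Na + glucose/18
= 2·124 + 495/18
= 248 + 27.5
= 275.5 mOsm/kg

275.5 mOsm/kg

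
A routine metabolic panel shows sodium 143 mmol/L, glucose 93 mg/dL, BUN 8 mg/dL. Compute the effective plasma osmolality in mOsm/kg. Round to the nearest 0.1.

Effective osmolality excludes urea (freely permeant across cell membranes):
2·Na + glucose/18
= 2·143 + 93/18
= 286 + 5.17
= 291.17 mOsm/kg

291.2 mOsm/kg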